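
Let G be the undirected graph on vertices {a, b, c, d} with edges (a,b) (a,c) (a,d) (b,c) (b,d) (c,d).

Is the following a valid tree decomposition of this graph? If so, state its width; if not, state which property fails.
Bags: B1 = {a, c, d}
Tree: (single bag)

A tree decomposition must satisfy three properties: every vertex lies in some bag; for every edge, both endpoints lie together in some bag; and for every vertex, the bags containing it form a connected subtree. Here vertex b appears in no bag, so the decomposition is invalid.

No — vertex b appears in no bag.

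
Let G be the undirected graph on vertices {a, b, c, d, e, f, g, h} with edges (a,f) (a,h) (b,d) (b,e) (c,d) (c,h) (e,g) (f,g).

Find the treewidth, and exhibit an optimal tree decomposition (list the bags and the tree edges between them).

Each bag holds 3 vertices, so the decomposition has width 2, which upper-bounds the treewidth. For the lower bound, G contains the cycle d–c–h–a–f–g–e–b–d, so G is not a forest; only forests have treewidth ≤ 1, hence tw(G) ≥ 2. Combining the bounds, tw(G) = 2.

Treewidth 2.
One such decomposition:
Bags: B1 = {c, d, h}  B2 = {a, d, h}  B3 = {a, d, f}  B4 = {d, f, g}  B5 = {d, e, g}  B6 = {b, d, e}
Tree: B1–B2, B2–B3, B3–B4, B4–B5, B5–B6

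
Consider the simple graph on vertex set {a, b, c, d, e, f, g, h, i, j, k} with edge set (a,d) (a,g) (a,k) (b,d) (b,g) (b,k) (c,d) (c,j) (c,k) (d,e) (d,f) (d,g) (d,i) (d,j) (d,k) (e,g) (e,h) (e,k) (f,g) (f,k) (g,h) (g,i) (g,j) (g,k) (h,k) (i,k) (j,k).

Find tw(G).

A width-3 tree decomposition is:
Bags: B1 = {d, g, j, k}  B2 = {d, g, i, k}  B3 = {b, d, g, k}  B4 = {a, d, g, k}  B5 = {c, d, j, k}  B6 = {d, f, g, k}  B7 = {d, e, g, k}  B8 = {e, g, h, k}
Tree: B1–B2, B2–B3, B2–B4, B1–B5, B2–B6, B2–B7, B7–B8
Each bag holds 4 vertices, so the decomposition has width 3, which upper-bounds the treewidth. On the other hand G contains the 4-clique {d, f, g, k}. A clique must lie in a single bag of any decomposition, so no decomposition can have width below 3. Hence tw(G) = 3 exactly.

3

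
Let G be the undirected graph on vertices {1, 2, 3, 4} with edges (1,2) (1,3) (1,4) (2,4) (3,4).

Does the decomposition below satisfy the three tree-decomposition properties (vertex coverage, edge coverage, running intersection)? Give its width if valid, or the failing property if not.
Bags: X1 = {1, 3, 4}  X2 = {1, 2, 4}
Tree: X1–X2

Checking the three conditions: (i) the bags cover all of {1, 2, 3, 4}; (ii) for each edge, some bag contains both endpoints; (iii) the bags containing any fixed vertex form a subtree. All hold, so the decomposition is valid with width 3 − 1 = 2.

Yes; width 2.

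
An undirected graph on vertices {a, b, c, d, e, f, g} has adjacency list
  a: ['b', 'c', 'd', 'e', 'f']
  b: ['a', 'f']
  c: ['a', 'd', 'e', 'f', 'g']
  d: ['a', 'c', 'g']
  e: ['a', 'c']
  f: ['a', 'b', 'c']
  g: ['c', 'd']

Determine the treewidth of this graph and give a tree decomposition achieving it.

Treewidth 2.
Bags: B1 = {a, c, d}  B2 = {a, c, e}  B3 = {c, d, g}  B4 = {a, c, f}  B5 = {a, b, f}
Tree: B1–B2, B1–B3, B2–B4, B4–B5

Each bag holds 3 vertices, so the decomposition has width 2, which upper-bounds the treewidth. Conversely, {c, d, g} is a clique of size 3, and the vertices of any clique must share a bag in every tree decomposition; so some bag has ≥ 3 vertices and tw(G) ≥ 2. Therefore the treewidth is 2.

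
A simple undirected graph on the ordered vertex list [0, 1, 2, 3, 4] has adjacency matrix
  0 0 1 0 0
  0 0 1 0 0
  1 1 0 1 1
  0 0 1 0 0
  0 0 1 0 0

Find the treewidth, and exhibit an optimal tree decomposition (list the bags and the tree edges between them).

Treewidth 1.
One such decomposition:
Bags: B1 = {2, 4}  B2 = {0, 2}  B3 = {1, 2}  B4 = {2, 3}
Tree: B1–B2, B2–B3, B2–B4

Each bag holds 2 vertices, so the decomposition has width 1, which upper-bounds the treewidth. Any graph with an edge has treewidth ≥ 1, and G has the edge 4–2. Combining the bounds, tw(G) = 1.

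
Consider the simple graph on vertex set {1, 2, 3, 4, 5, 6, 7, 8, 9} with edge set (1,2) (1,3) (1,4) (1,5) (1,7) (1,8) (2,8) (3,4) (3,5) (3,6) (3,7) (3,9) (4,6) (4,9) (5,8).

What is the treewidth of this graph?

2

A width-2 tree decomposition is:
Bags: B1 = {1, 3, 4}  B2 = {1, 3, 5}  B3 = {3, 4, 6}  B4 = {1, 5, 8}  B5 = {1, 3, 7}  B6 = {3, 4, 9}  B7 = {1, 2, 8}
Tree: B1–B2, B1–B3, B2–B4, B1–B5, B1–B6, B4–B7
The largest bag has 3 vertices, giving width 2; this decomposition certifies tw(G) ≤ 2. On the other hand G contains the 3-clique {1, 2, 8}. A clique must lie in a single bag of any decomposition, so no decomposition can have width below 2. The upper and lower bounds meet at 2, so that is the treewidth.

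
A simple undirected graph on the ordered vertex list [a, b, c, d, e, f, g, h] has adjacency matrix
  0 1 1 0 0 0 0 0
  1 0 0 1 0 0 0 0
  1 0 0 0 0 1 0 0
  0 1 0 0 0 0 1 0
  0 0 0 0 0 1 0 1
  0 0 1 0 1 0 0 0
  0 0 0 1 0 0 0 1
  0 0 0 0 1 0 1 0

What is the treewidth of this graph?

A width-2 tree decomposition is:
Bags: B1 = {b, d, g}  B2 = {b, g, h}  B3 = {b, e, h}  B4 = {b, e, f}  B5 = {b, c, f}  B6 = {a, b, c}
Tree: B1–B2, B2–B3, B3–B4, B4–B5, B5–B6
The largest bag has 3 vertices, giving width 2; this decomposition certifies tw(G) ≤ 2. For the lower bound, G contains the cycle b–d–g–h–e–f–c–a–b, so G is not a forest; only forests have treewidth ≤ 1, hence tw(G) ≥ 2. The upper and lower bounds meet at 2, so that is the treewidth.

2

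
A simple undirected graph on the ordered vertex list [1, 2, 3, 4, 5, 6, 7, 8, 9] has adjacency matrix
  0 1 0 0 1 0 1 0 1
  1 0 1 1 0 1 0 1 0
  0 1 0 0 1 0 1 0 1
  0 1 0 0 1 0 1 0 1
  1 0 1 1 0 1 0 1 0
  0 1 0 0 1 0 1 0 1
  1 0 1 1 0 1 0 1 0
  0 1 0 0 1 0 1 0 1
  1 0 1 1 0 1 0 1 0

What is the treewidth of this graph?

4

A width-4 tree decomposition is:
Bags: B1 = {2, 4, 5, 7, 9}  B2 = {2, 5, 7, 8, 9}  B3 = {2, 5, 6, 7, 9}  B4 = {1, 2, 5, 7, 9}  B5 = {2, 3, 5, 7, 9}
Tree: B1–B2, B2–B3, B3–B4, B4–B5
Each bag holds 5 vertices, so the decomposition has width 4, which upper-bounds the treewidth. For the lower bound: the 5 vertex sets {4,7}, {8,9}, {5,6}, {2}, {1} are disjoint, each induces a connected subgraph, and every pair is joined by at least one edge of G. Contracting each set to a single vertex therefore yields K_{5} as a minor, and since treewidth is minor-monotone, tw(G) ≥ tw(K_{5}) = 4. The upper and lower bounds meet at 4, so that is the treewidth.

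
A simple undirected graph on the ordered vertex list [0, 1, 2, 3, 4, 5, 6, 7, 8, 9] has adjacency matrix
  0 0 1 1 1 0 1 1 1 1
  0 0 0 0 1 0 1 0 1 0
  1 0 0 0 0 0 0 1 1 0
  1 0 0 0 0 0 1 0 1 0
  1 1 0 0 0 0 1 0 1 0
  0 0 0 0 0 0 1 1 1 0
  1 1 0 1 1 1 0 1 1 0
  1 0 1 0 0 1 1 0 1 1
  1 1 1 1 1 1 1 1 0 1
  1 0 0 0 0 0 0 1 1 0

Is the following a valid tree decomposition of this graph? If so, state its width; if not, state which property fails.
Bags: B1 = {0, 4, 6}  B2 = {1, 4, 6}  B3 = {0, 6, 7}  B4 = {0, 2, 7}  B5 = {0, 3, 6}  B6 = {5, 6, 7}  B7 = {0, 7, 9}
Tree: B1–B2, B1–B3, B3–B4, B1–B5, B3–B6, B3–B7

A tree decomposition must satisfy three properties: every vertex lies in some bag; for every edge, both endpoints lie together in some bag; and for every vertex, the bags containing it form a connected subtree. Here vertex 8 appears in no bag, so the decomposition is invalid.

No — vertex 8 appears in no bag.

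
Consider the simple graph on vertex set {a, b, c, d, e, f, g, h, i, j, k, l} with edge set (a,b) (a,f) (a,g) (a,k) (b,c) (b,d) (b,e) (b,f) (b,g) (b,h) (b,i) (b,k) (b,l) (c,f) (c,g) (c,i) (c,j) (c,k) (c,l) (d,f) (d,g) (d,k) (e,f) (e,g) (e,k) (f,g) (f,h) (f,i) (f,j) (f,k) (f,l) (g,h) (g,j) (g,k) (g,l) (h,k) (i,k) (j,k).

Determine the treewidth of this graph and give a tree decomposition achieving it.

The largest bag has 5 vertices, giving width 4; this decomposition certifies tw(G) ≤ 4. On the other hand G contains the 5-clique {b, c, f, g, l}. A clique must lie in a single bag of any decomposition, so no decomposition can have width below 4. Hence tw(G) = 4 exactly.

Treewidth 4.
Bags: B1 = {b, c, f, g, k}  B2 = {b, e, f, g, k}  B3 = {a, b, f, g, k}  B4 = {b, c, f, g, l}  B5 = {b, c, f, i, k}  B6 = {b, f, g, h, k}  B7 = {c, f, g, j, k}  B8 = {b, d, f, g, k}
Tree: B1–B2, B2–B3, B1–B4, B1–B5, B3–B6, B1–B7, B6–B8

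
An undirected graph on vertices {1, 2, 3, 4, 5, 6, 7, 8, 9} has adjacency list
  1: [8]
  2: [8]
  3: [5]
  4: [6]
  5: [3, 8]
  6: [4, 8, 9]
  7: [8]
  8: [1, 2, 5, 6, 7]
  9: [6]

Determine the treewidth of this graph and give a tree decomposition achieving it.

The largest bag has 2 vertices, giving width 1; this decomposition certifies tw(G) ≤ 1. Since G has at least one edge (e.g. 8–5), it is not an edgeless graph, so tw(G) ≥ 1. Combining the bounds, tw(G) = 1.

Treewidth 1.
Bags: B1 = {5, 8}  B2 = {1, 8}  B3 = {2, 8}  B4 = {7, 8}  B5 = {6, 8}  B6 = {4, 6}  B7 = {6, 9}  B8 = {3, 5}
Tree: B1–B2, B1–B3, B3–B4, B2–B5, B5–B6, B5–B7, B1–B8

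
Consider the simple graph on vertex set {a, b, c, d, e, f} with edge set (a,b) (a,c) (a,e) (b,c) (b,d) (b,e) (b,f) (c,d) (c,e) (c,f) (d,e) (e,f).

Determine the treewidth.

A width-3 tree decomposition is:
Bags: B1 = {b, c, e, f}  B2 = {a, b, c, e}  B3 = {b, c, d, e}
Tree: B1–B2, B1–B3
The largest bag has 4 vertices, giving width 3; this decomposition certifies tw(G) ≤ 3. For the lower bound, the 4 vertices {b, c, d, e} are pairwise adjacent, and any tree decomposition puts a clique entirely inside one bag — forcing width ≥ 3. Therefore the treewidth is 3.

3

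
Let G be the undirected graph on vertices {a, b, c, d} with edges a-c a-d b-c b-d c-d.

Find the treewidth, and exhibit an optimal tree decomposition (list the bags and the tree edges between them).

Treewidth 2.
Bags: B1 = {a, c, d}  B2 = {b, c, d}
Tree: B1–B2

Every bag has size at most 3, so the width is 3 − 1 = 2 and tw(G) ≤ 2. On the other hand G contains the 3-clique {a, c, d}. A clique must lie in a single bag of any decomposition, so no decomposition can have width below 2. Therefore the treewidth is 2.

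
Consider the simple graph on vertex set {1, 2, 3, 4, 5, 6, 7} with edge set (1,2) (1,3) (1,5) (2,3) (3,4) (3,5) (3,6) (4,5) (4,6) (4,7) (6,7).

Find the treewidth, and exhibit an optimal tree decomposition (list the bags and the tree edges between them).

Treewidth 2.
One optimal decomposition is:
Bags: B1 = {1, 3, 5}  B2 = {3, 4, 5}  B3 = {3, 4, 6}  B4 = {1, 2, 3}  B5 = {4, 6, 7}
Tree: B1–B2, B2–B3, B1–B4, B3–B5

Every bag has size at most 3, so the width is 3 − 1 = 2 and tw(G) ≤ 2. Conversely, {1, 2, 3} is a clique of size 3, and the vertices of any clique must share a bag in every tree decomposition; so some bag has ≥ 3 vertices and tw(G) ≥ 2. Combining the bounds, tw(G) = 2.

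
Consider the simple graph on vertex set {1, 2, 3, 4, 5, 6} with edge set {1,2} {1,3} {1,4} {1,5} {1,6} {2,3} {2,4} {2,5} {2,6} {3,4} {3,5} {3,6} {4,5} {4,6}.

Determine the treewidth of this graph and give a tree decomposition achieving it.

Treewidth 4.
One optimal decomposition is:
Bags: B1 = {1, 2, 3, 4, 6}  B2 = {1, 2, 3, 4, 5}
Tree: B1–B2

The largest bag has 5 vertices, giving width 4; this decomposition certifies tw(G) ≤ 4. For the lower bound, the 5 vertices {1, 2, 3, 4, 5} are pairwise adjacent, and any tree decomposition puts a clique entirely inside one bag — forcing width ≥ 4. Hence tw(G) = 4 exactly.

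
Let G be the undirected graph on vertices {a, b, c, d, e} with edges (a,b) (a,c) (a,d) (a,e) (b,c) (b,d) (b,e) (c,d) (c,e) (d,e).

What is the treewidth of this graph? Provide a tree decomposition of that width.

With just one bag of size 5, the width is 5 − 1 = 4, so tw(G) ≤ 4. Conversely, {a, b, c, d, e} is a clique of size 5, and the vertices of any clique must share a bag in every tree decomposition; so some bag has ≥ 5 vertices and tw(G) ≥ 4. Therefore the treewidth is 4.

Treewidth 4.
Bags: B1 = {a, b, c, d, e}
Tree: (single bag)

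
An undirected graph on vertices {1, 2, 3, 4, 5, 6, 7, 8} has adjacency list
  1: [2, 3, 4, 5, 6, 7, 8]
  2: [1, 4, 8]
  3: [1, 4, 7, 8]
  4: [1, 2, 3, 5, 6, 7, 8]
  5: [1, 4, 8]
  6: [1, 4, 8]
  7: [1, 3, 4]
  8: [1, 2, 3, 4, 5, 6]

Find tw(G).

A width-3 tree decomposition is:
Bags: B1 = {1, 3, 4, 8}  B2 = {1, 2, 4, 8}  B3 = {1, 4, 6, 8}  B4 = {1, 3, 4, 7}  B5 = {1, 4, 5, 8}
Tree: B1–B2, B1–B3, B1–B4, B1–B5
Each bag holds 4 vertices, so the decomposition has width 3, which upper-bounds the treewidth. For the lower bound, the 4 vertices {1, 2, 4, 8} are pairwise adjacent, and any tree decomposition puts a clique entirely inside one bag — forcing width ≥ 3. Therefore the treewidth is 3.

3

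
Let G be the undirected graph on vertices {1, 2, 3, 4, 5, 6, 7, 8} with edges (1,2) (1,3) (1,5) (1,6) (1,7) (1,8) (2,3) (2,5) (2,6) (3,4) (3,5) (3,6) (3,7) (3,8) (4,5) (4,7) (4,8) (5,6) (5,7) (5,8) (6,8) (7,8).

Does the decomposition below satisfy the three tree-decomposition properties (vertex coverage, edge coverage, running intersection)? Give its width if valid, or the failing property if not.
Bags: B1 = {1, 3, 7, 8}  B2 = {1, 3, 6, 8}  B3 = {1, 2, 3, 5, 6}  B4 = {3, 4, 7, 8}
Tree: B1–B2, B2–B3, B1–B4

A tree decomposition must satisfy three properties: every vertex lies in some bag; for every edge, both endpoints lie together in some bag; and for every vertex, the bags containing it form a connected subtree. Here edge (5,8) lies in no bag, so the decomposition is invalid.

No — edge (5,8) lies in no bag.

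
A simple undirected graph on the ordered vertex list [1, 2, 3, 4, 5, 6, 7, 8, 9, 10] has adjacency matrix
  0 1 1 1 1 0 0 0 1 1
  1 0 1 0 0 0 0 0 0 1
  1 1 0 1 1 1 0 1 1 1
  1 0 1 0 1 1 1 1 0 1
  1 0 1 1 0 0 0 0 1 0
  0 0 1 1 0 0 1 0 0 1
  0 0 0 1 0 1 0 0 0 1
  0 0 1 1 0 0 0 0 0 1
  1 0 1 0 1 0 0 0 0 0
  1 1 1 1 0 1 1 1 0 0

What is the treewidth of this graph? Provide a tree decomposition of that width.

Treewidth 3.
One optimal decomposition is:
Bags: B1 = {3, 4, 6, 10}  B2 = {4, 6, 7, 10}  B3 = {3, 4, 8, 10}  B4 = {1, 3, 4, 10}  B5 = {1, 3, 4, 5}  B6 = {1, 2, 3, 10}  B7 = {1, 3, 5, 9}
Tree: B1–B2, B1–B3, B3–B4, B4–B5, B4–B6, B5–B7

The largest bag has 4 vertices, giving width 3; this decomposition certifies tw(G) ≤ 3. Conversely, {3, 4, 8, 10} is a clique of size 4, and the vertices of any clique must share a bag in every tree decomposition; so some bag has ≥ 4 vertices and tw(G) ≥ 3. The upper and lower bounds meet at 3, so that is the treewidth.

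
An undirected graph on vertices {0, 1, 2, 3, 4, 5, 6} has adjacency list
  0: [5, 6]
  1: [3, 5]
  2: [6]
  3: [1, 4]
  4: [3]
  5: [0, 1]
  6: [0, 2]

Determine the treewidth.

1

A width-1 tree decomposition is:
Bags: B1 = {2, 6}  B2 = {0, 6}  B3 = {0, 5}  B4 = {1, 5}  B5 = {1, 3}  B6 = {3, 4}
Tree: B1–B2, B2–B3, B3–B4, B4–B5, B5–B6
The largest bag has 2 vertices, giving width 1; this decomposition certifies tw(G) ≤ 1. Since G has at least one edge (e.g. 2–6), it is not an edgeless graph, so tw(G) ≥ 1. Combining the bounds, tw(G) = 1.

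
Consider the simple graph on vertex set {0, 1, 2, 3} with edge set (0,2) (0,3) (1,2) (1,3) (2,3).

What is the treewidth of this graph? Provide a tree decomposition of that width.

The largest bag has 3 vertices, giving width 2; this decomposition certifies tw(G) ≤ 2. For the lower bound, the 3 vertices {0, 2, 3} are pairwise adjacent, and any tree decomposition puts a clique entirely inside one bag — forcing width ≥ 2. Hence tw(G) = 2 exactly.

Treewidth 2.
Bags: B1 = {0, 2, 3}  B2 = {1, 2, 3}
Tree: B1–B2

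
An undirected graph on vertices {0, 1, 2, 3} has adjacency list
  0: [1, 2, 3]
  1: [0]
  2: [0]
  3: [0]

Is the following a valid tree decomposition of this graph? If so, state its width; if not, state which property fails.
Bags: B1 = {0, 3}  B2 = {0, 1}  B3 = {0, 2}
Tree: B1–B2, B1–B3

Yes; width 1.

Vertex coverage: the bags together contain {0, 1, 2, 3}, the full vertex set. Edge coverage: each edge of G has both endpoints in at least one bag. Running intersection: for every vertex, the bags containing it form a connected subtree. All three properties hold, so this is a valid tree decomposition of width max|bag| − 1 = 1, and hence tw(G) ≤ 1.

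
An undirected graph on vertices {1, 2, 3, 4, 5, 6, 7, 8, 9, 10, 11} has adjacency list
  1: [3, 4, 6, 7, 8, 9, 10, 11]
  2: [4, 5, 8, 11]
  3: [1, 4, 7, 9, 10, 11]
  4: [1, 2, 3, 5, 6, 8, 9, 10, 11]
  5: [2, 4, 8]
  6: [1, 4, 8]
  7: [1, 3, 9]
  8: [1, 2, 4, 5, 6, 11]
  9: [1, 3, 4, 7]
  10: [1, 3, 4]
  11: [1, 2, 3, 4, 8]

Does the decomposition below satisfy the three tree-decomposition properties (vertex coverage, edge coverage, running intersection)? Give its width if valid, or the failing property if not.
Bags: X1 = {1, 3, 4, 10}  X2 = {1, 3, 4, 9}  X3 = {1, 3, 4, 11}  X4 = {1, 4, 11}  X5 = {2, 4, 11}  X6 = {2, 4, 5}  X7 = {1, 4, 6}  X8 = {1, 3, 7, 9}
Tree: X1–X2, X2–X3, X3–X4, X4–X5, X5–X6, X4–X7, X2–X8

A tree decomposition must satisfy three properties: every vertex lies in some bag; for every edge, both endpoints lie together in some bag; and for every vertex, the bags containing it form a connected subtree. Here vertex 8 appears in no bag, so the decomposition is invalid.

No — vertex 8 appears in no bag.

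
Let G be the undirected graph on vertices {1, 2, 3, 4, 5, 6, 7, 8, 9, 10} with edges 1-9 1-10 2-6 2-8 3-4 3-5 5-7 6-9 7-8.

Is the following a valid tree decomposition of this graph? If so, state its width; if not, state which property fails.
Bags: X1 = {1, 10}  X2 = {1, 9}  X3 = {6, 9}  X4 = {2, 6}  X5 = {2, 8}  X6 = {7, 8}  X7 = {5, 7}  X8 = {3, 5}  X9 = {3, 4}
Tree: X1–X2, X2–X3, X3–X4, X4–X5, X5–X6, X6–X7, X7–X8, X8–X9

Yes; width 1.

Checking the three conditions: (i) the bags cover all of {1, 2, 3, 4, 5, 6, 7, 8, 9, 10}; (ii) for each edge, some bag contains both endpoints; (iii) the bags containing any fixed vertex form a subtree. All hold, so the decomposition is valid with width 2 − 1 = 1.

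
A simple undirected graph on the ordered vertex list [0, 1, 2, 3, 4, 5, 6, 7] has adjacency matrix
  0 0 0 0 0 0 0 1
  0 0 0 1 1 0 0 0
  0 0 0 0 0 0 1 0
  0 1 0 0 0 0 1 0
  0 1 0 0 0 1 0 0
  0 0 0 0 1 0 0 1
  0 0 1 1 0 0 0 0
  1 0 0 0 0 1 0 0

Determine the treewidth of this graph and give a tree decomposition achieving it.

The largest bag has 2 vertices, giving width 1; this decomposition certifies tw(G) ≤ 1. Since G has at least one edge (e.g. 0–7), it is not an edgeless graph, so tw(G) ≥ 1. The upper and lower bounds meet at 1, so that is the treewidth.

Treewidth 1.
One optimal decomposition is:
Bags: B1 = {0, 7}  B2 = {5, 7}  B3 = {4, 5}  B4 = {1, 4}  B5 = {1, 3}  B6 = {3, 6}  B7 = {2, 6}
Tree: B1–B2, B2–B3, B3–B4, B4–B5, B5–B6, B6–B7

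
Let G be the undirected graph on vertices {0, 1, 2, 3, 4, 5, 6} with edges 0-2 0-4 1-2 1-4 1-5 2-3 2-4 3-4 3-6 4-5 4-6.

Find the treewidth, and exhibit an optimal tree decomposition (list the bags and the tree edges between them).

Every bag has size at most 3, so the width is 3 − 1 = 2 and tw(G) ≤ 2. On the other hand G contains the 3-clique {0, 2, 4}. A clique must lie in a single bag of any decomposition, so no decomposition can have width below 2. Combining the bounds, tw(G) = 2.

Treewidth 2.
One optimal decomposition is:
Bags: B1 = {2, 3, 4}  B2 = {0, 2, 4}  B3 = {1, 2, 4}  B4 = {3, 4, 6}  B5 = {1, 4, 5}
Tree: B1–B2, B2–B3, B1–B4, B3–B5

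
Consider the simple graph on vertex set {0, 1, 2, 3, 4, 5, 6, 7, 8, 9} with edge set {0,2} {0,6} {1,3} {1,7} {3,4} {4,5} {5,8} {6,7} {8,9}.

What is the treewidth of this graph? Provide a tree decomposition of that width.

Treewidth 1.
One such decomposition:
Bags: B1 = {8, 9}  B2 = {5, 8}  B3 = {4, 5}  B4 = {3, 4}  B5 = {1, 3}  B6 = {1, 7}  B7 = {6, 7}  B8 = {0, 6}  B9 = {0, 2}
Tree: B1–B2, B2–B3, B3–B4, B4–B5, B5–B6, B6–B7, B7–B8, B8–B9

The largest bag has 2 vertices, giving width 1; this decomposition certifies tw(G) ≤ 1. Any graph with an edge has treewidth ≥ 1, and G has the edge 9–8. The upper and lower bounds meet at 1, so that is the treewidth.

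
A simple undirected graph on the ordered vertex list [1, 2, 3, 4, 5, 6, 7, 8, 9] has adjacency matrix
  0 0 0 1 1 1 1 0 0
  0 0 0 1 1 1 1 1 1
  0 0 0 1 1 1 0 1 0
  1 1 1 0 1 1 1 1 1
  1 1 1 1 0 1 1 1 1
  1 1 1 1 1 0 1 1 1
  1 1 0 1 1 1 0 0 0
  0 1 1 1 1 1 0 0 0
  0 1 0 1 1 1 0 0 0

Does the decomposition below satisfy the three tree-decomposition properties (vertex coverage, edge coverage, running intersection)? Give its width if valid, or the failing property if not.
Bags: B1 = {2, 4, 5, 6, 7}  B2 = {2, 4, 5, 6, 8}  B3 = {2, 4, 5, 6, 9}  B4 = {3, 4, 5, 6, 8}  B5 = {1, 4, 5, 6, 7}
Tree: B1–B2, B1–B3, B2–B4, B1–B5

Yes; width 4.

Vertex coverage: the bags together contain {1, 2, 3, 4, 5, 6, 7, 8, 9}, the full vertex set. Edge coverage: each edge of G has both endpoints in at least one bag. Running intersection: for every vertex, the bags containing it form a connected subtree. All three properties hold, so this is a valid tree decomposition of width max|bag| − 1 = 4, and hence tw(G) ≤ 4.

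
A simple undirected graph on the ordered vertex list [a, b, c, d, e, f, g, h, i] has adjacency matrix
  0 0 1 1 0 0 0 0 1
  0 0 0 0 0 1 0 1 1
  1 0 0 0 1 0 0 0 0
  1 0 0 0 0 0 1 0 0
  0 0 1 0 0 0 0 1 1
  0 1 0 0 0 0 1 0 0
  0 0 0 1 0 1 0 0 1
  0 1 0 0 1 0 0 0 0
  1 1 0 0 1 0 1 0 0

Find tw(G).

3

A width-3 tree decomposition is:
Bags: B1 = {a, d, f, g}  B2 = {a, f, g, i}  B3 = {a, b, f, i}  B4 = {a, b, c, i}  B5 = {b, c, e, i}  B6 = {b, c, e, h}
Tree: B1–B2, B2–B3, B3–B4, B4–B5, B5–B6
The largest bag has 4 vertices, giving width 3; this decomposition certifies tw(G) ≤ 3. For the lower bound: the 4 vertex sets {d,f,g}, {a}, {i}, {b,c,e,h} are disjoint, each induces a connected subgraph, and every pair is joined by at least one edge of G. Contracting each set to a single vertex therefore yields K_{4} as a minor, and since treewidth is minor-monotone, tw(G) ≥ tw(K_{4}) = 3. Therefore the treewidth is 3.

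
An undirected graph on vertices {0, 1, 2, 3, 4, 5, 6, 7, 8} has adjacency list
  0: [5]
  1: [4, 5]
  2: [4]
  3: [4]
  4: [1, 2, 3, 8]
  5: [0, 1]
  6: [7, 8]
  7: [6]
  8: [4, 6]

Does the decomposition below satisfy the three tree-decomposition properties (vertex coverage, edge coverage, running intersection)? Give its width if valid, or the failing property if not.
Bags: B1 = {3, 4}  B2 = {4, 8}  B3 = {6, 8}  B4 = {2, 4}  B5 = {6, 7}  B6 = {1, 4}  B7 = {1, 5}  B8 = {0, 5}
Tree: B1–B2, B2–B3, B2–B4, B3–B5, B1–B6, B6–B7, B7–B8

Yes; width 1.

Every vertex of G appears in some bag (union = {0, 1, 2, 3, 4, 5, 6, 7, 8}); every edge is covered by a bag; and for each vertex v the set of bags containing v is connected in the bag tree. The decomposition is therefore valid. The largest bag has 2 vertices, so the width is 1.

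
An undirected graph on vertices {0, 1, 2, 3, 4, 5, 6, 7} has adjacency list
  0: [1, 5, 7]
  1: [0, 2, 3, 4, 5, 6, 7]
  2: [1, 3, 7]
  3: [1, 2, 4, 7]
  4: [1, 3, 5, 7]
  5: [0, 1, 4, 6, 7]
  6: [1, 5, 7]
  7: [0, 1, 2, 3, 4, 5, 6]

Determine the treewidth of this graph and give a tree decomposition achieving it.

Treewidth 3.
One optimal decomposition is:
Bags: B1 = {1, 4, 5, 7}  B2 = {1, 5, 6, 7}  B3 = {1, 3, 4, 7}  B4 = {0, 1, 5, 7}  B5 = {1, 2, 3, 7}
Tree: B1–B2, B1–B3, B2–B4, B3–B5

Every bag has size at most 4, so the width is 4 − 1 = 3 and tw(G) ≤ 3. Conversely, {1, 2, 3, 7} is a clique of size 4, and the vertices of any clique must share a bag in every tree decomposition; so some bag has ≥ 4 vertices and tw(G) ≥ 3. The upper and lower bounds meet at 3, so that is the treewidth.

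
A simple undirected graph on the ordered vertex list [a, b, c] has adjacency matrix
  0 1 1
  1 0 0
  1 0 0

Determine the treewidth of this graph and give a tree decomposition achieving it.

Treewidth 1.
Bags: B1 = {a, b}  B2 = {a, c}
Tree: B1–B2

Each bag holds 2 vertices, so the decomposition has width 1, which upper-bounds the treewidth. G has an edge, so its treewidth is at least 1. The upper and lower bounds meet at 1, so that is the treewidth.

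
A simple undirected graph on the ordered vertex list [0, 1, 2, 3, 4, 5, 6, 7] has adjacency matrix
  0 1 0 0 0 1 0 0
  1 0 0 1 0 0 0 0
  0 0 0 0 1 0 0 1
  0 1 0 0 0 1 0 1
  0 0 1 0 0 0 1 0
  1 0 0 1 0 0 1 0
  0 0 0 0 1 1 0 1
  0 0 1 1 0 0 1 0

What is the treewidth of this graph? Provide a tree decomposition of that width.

Each bag holds 3 vertices, so the decomposition has width 2, which upper-bounds the treewidth. For the lower bound, G contains the cycle 4–2–7–6–4, so G is not a forest; only forests have treewidth ≤ 1, hence tw(G) ≥ 2. Therefore the treewidth is 2.

Treewidth 2.
Bags: B1 = {2, 4, 6}  B2 = {2, 6, 7}  B3 = {5, 6, 7}  B4 = {3, 5, 7}  B5 = {0, 3, 5}  B6 = {0, 1, 3}
Tree: B1–B2, B2–B3, B3–B4, B4–B5, B5–B6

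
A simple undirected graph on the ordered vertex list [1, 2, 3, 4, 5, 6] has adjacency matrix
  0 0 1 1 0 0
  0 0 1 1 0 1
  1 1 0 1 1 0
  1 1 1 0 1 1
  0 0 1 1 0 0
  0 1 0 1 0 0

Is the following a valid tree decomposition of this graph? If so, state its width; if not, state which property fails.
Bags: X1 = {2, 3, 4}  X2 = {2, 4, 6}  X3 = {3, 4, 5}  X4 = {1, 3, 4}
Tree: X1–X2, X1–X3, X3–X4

Vertex coverage: the bags together contain {1, 2, 3, 4, 5, 6}, the full vertex set. Edge coverage: each edge of G has both endpoints in at least one bag. Running intersection: for every vertex, the bags containing it form a connected subtree. All three properties hold, so this is a valid tree decomposition of width max|bag| − 1 = 2, and hence tw(G) ≤ 2.

Yes; width 2.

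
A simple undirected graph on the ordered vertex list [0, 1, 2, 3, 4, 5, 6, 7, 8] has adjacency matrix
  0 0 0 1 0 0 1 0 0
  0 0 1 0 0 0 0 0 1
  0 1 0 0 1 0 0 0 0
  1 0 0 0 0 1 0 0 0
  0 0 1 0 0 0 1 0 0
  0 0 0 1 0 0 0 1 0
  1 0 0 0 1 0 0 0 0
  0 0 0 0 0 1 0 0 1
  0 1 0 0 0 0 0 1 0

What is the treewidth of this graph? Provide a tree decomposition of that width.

Treewidth 2.
Bags: B1 = {0, 4, 6}  B2 = {0, 3, 4}  B3 = {3, 4, 5}  B4 = {4, 5, 7}  B5 = {4, 7, 8}  B6 = {1, 4, 8}  B7 = {1, 2, 4}
Tree: B1–B2, B2–B3, B3–B4, B4–B5, B5–B6, B6–B7

The largest bag has 3 vertices, giving width 2; this decomposition certifies tw(G) ≤ 2. The edges 4–6–0–3–5–7–8–1–2–4 form a cycle, so G is not a tree and its treewidth is at least 2. Combining the bounds, tw(G) = 2.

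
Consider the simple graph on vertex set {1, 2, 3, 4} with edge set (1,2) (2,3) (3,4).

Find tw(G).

A width-1 tree decomposition is:
Bags: B1 = {2, 3}  B2 = {3, 4}  B3 = {1, 2}
Tree: B1–B2, B1–B3
Each bag holds 2 vertices, so the decomposition has width 1, which upper-bounds the treewidth. Since G has at least one edge (e.g. 2–3), it is not an edgeless graph, so tw(G) ≥ 1. Therefore the treewidth is 1.

1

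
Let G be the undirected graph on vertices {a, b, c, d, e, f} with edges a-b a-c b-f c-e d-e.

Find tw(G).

A width-1 tree decomposition is:
Bags: B1 = {b, f}  B2 = {a, b}  B3 = {a, c}  B4 = {c, e}  B5 = {d, e}
Tree: B1–B2, B2–B3, B3–B4, B4–B5
Each bag holds 2 vertices, so the decomposition has width 1, which upper-bounds the treewidth. Any graph with an edge has treewidth ≥ 1, and G has the edge f–b. Combining the bounds, tw(G) = 1.

1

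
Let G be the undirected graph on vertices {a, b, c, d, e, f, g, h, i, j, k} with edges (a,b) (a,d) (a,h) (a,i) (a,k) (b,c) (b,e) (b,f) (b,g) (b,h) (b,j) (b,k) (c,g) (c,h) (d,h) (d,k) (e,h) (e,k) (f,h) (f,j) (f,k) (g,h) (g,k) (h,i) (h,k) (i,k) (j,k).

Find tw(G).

3

A width-3 tree decomposition is:
Bags: B1 = {a, b, h, k}  B2 = {b, g, h, k}  B3 = {a, h, i, k}  B4 = {b, c, g, h}  B5 = {b, f, h, k}  B6 = {b, f, j, k}  B7 = {b, e, h, k}  B8 = {a, d, h, k}
Tree: B1–B2, B1–B3, B2–B4, B2–B5, B5–B6, B2–B7, B1–B8
Every bag has size at most 4, so the width is 4 − 1 = 3 and tw(G) ≤ 3. Conversely, {b, f, j, k} is a clique of size 4, and the vertices of any clique must share a bag in every tree decomposition; so some bag has ≥ 4 vertices and tw(G) ≥ 3. Hence tw(G) = 3 exactly.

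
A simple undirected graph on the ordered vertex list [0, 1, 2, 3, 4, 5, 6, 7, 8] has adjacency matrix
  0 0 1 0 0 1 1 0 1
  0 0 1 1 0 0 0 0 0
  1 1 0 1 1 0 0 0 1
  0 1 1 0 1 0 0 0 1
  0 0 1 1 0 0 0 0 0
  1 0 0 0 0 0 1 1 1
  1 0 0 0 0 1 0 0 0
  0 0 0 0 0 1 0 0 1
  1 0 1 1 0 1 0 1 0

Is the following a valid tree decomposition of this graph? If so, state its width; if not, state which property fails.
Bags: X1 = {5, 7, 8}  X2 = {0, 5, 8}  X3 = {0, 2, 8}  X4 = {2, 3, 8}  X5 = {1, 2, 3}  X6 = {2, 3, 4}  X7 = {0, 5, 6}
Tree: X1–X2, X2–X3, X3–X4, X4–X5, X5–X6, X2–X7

Every vertex of G appears in some bag (union = {0, 1, 2, 3, 4, 5, 6, 7, 8}); every edge is covered by a bag; and for each vertex v the set of bags containing v is connected in the bag tree. The decomposition is therefore valid. The largest bag has 3 vertices, so the width is 2.

Yes; width 2.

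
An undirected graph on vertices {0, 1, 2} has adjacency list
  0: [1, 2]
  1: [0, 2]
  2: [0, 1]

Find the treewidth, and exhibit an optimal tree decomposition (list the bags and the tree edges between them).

Treewidth 2.
One such decomposition:
Bags: B1 = {0, 1, 2}
Tree: (single bag)

A single bag containing all 3 vertices is trivially a valid decomposition of width 2. For the lower bound, the 3 vertices {0, 1, 2} are pairwise adjacent, and any tree decomposition puts a clique entirely inside one bag — forcing width ≥ 2. Combining the bounds, tw(G) = 2.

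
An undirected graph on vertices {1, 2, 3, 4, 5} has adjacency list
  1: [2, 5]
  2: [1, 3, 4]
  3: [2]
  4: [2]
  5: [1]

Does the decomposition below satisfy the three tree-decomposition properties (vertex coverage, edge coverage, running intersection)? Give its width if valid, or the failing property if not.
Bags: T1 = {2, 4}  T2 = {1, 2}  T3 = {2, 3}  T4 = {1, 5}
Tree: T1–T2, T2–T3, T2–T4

Checking the three conditions: (i) the bags cover all of {1, 2, 3, 4, 5}; (ii) for each edge, some bag contains both endpoints; (iii) the bags containing any fixed vertex form a subtree. All hold, so the decomposition is valid with width 2 − 1 = 1.

Yes; width 1.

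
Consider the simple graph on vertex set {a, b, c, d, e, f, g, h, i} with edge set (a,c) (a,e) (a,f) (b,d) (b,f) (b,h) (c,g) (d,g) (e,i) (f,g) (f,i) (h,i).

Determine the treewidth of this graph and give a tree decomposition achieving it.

Treewidth 3.
One optimal decomposition is:
Bags: B1 = {b, e, h, i}  B2 = {b, e, f, i}  B3 = {a, b, e, f}  B4 = {a, b, d, f}  B5 = {a, d, f, g}  B6 = {a, c, d, g}
Tree: B1–B2, B2–B3, B3–B4, B4–B5, B5–B6

Every bag has size at most 4, so the width is 4 − 1 = 3 and tw(G) ≤ 3. For the lower bound: the 4 vertex sets {e,h,i}, {b}, {f}, {a,c,d,g} are disjoint, each induces a connected subgraph, and every pair is joined by at least one edge of G. Contracting each set to a single vertex therefore yields K_{4} as a minor, and since treewidth is minor-monotone, tw(G) ≥ tw(K_{4}) = 3. Combining the bounds, tw(G) = 3.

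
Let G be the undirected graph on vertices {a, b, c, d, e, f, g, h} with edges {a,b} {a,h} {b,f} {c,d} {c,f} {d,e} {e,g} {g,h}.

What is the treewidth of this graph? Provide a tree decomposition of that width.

Treewidth 2.
Bags: B1 = {a, g, h}  B2 = {a, b, g}  B3 = {b, f, g}  B4 = {c, f, g}  B5 = {c, d, g}  B6 = {d, e, g}
Tree: B1–B2, B2–B3, B3–B4, B4–B5, B5–B6

Every bag has size at most 3, so the width is 3 − 1 = 2 and tw(G) ≤ 2. Since g–h–a–b–f–c–d–e–g is a cycle in G, G is not acyclic. Forests are exactly the graphs of treewidth ≤ 1, so tw(G) ≥ 2. The upper and lower bounds meet at 2, so that is the treewidth.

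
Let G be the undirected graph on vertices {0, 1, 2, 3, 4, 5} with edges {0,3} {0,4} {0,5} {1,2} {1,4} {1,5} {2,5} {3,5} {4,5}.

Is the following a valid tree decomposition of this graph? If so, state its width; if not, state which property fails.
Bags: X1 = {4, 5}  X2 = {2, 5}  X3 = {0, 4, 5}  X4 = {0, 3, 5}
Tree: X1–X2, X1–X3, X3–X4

A tree decomposition must satisfy three properties: every vertex lies in some bag; for every edge, both endpoints lie together in some bag; and for every vertex, the bags containing it form a connected subtree. Here vertex 1 appears in no bag, so the decomposition is invalid.

No — vertex 1 appears in no bag.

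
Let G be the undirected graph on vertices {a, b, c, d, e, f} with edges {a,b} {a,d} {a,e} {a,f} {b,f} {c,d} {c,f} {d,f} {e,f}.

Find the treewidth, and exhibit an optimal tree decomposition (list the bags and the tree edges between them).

The largest bag has 3 vertices, giving width 2; this decomposition certifies tw(G) ≤ 2. Conversely, {c, d, f} is a clique of size 3, and the vertices of any clique must share a bag in every tree decomposition; so some bag has ≥ 3 vertices and tw(G) ≥ 2. The upper and lower bounds meet at 2, so that is the treewidth.

Treewidth 2.
Bags: B1 = {a, e, f}  B2 = {a, b, f}  B3 = {a, d, f}  B4 = {c, d, f}
Tree: B1–B2, B1–B3, B3–B4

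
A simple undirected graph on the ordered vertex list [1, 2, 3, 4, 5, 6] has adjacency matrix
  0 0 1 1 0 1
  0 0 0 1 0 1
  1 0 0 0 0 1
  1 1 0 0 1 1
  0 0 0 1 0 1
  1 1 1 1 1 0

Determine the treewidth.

A width-2 tree decomposition is:
Bags: B1 = {1, 4, 6}  B2 = {2, 4, 6}  B3 = {1, 3, 6}  B4 = {4, 5, 6}
Tree: B1–B2, B1–B3, B2–B4
Every bag has size at most 3, so the width is 3 − 1 = 2 and tw(G) ≤ 2. Conversely, {1, 3, 6} is a clique of size 3, and the vertices of any clique must share a bag in every tree decomposition; so some bag has ≥ 3 vertices and tw(G) ≥ 2. The upper and lower bounds meet at 2, so that is the treewidth.

2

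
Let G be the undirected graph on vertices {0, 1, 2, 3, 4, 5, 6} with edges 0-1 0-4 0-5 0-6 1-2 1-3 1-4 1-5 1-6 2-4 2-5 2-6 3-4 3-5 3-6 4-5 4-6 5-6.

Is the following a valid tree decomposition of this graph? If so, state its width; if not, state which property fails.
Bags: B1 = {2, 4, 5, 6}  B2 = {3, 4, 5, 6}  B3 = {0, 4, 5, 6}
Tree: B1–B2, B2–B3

No — vertex 1 appears in no bag.

A tree decomposition must satisfy three properties: every vertex lies in some bag; for every edge, both endpoints lie together in some bag; and for every vertex, the bags containing it form a connected subtree. Here vertex 1 appears in no bag, so the decomposition is invalid.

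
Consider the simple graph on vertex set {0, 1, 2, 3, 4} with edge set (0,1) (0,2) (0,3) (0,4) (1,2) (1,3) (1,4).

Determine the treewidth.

A width-2 tree decomposition is:
Bags: B1 = {0, 1, 3}  B2 = {0, 1, 2}  B3 = {0, 1, 4}
Tree: B1–B2, B2–B3
Each bag holds 3 vertices, so the decomposition has width 2, which upper-bounds the treewidth. On the other hand G contains the 3-clique {0, 1, 2}. A clique must lie in a single bag of any decomposition, so no decomposition can have width below 2. The upper and lower bounds meet at 2, so that is the treewidth.

2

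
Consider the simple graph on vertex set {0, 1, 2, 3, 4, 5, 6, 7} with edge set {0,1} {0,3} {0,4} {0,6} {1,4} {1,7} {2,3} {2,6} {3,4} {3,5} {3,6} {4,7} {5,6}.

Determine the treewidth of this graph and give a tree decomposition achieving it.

Treewidth 2.
One such decomposition:
Bags: B1 = {2, 3, 6}  B2 = {0, 3, 6}  B3 = {3, 5, 6}  B4 = {0, 3, 4}  B5 = {0, 1, 4}  B6 = {1, 4, 7}
Tree: B1–B2, B2–B3, B2–B4, B4–B5, B5–B6

The largest bag has 3 vertices, giving width 2; this decomposition certifies tw(G) ≤ 2. Conversely, {0, 1, 4} is a clique of size 3, and the vertices of any clique must share a bag in every tree decomposition; so some bag has ≥ 3 vertices and tw(G) ≥ 2. Hence tw(G) = 2 exactly.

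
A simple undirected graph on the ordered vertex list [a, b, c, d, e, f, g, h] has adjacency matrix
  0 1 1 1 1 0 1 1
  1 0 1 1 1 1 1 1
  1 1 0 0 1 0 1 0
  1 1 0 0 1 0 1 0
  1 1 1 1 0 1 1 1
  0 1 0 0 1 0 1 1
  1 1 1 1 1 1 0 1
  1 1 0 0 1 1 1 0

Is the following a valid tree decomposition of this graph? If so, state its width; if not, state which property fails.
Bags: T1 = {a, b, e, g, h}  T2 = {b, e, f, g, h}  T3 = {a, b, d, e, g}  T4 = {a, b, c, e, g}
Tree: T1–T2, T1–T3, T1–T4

Yes; width 4.

Every vertex of G appears in some bag (union = {a, b, c, d, e, f, g, h}); every edge is covered by a bag; and for each vertex v the set of bags containing v is connected in the bag tree. The decomposition is therefore valid. The largest bag has 5 vertices, so the width is 4.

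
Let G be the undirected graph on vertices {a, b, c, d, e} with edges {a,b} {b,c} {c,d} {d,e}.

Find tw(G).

A width-1 tree decomposition is:
Bags: B1 = {a, b}  B2 = {b, c}  B3 = {c, d}  B4 = {d, e}
Tree: B1–B2, B2–B3, B3–B4
Every bag has size at most 2, so the width is 2 − 1 = 1 and tw(G) ≤ 1. G has an edge, so its treewidth is at least 1. Therefore the treewidth is 1.

1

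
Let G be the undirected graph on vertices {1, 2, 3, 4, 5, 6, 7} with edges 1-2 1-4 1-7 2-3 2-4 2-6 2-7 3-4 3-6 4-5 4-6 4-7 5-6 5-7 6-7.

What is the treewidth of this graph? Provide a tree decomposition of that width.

The largest bag has 4 vertices, giving width 3; this decomposition certifies tw(G) ≤ 3. Conversely, {1, 2, 4, 7} is a clique of size 4, and the vertices of any clique must share a bag in every tree decomposition; so some bag has ≥ 4 vertices and tw(G) ≥ 3. Therefore the treewidth is 3.

Treewidth 3.
Bags: B1 = {2, 4, 6, 7}  B2 = {4, 5, 6, 7}  B3 = {1, 2, 4, 7}  B4 = {2, 3, 4, 6}
Tree: B1–B2, B1–B3, B1–B4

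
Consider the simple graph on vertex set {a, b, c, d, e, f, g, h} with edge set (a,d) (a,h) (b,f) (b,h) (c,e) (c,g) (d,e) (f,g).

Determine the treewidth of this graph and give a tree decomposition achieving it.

Every bag has size at most 3, so the width is 3 − 1 = 2 and tw(G) ≤ 2. Since b–f–g–c–e–d–a–h–b is a cycle in G, G is not acyclic. Forests are exactly the graphs of treewidth ≤ 1, so tw(G) ≥ 2. Hence tw(G) = 2 exactly.

Treewidth 2.
One optimal decomposition is:
Bags: B1 = {b, f, g}  B2 = {b, c, g}  B3 = {b, c, e}  B4 = {b, d, e}  B5 = {a, b, d}  B6 = {a, b, h}
Tree: B1–B2, B2–B3, B3–B4, B4–B5, B5–B6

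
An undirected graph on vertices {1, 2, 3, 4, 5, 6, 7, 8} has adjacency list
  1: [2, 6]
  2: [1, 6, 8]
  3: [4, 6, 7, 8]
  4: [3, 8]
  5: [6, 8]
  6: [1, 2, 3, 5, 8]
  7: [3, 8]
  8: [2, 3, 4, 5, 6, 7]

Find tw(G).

A width-2 tree decomposition is:
Bags: B1 = {2, 6, 8}  B2 = {3, 6, 8}  B3 = {3, 4, 8}  B4 = {5, 6, 8}  B5 = {3, 7, 8}  B6 = {1, 2, 6}
Tree: B1–B2, B2–B3, B2–B4, B2–B5, B1–B6
Each bag holds 3 vertices, so the decomposition has width 2, which upper-bounds the treewidth. Conversely, {2, 6, 8} is a clique of size 3, and the vertices of any clique must share a bag in every tree decomposition; so some bag has ≥ 3 vertices and tw(G) ≥ 2. Hence tw(G) = 2 exactly.

2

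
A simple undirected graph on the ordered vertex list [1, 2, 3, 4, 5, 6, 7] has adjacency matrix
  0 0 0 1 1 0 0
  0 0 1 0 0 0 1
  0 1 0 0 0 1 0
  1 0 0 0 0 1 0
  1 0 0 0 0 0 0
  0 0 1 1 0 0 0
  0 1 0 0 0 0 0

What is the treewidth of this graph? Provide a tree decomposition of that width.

Treewidth 1.
Bags: B1 = {1, 5}  B2 = {1, 4}  B3 = {4, 6}  B4 = {3, 6}  B5 = {2, 3}  B6 = {2, 7}
Tree: B1–B2, B2–B3, B3–B4, B4–B5, B5–B6

The largest bag has 2 vertices, giving width 1; this decomposition certifies tw(G) ≤ 1. Any graph with an edge has treewidth ≥ 1, and G has the edge 5–1. Therefore the treewidth is 1.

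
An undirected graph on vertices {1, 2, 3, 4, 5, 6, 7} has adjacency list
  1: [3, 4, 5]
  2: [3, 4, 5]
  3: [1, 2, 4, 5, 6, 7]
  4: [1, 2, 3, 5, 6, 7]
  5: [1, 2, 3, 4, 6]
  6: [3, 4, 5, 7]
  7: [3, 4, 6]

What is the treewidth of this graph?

A width-3 tree decomposition is:
Bags: B1 = {3, 4, 6, 7}  B2 = {3, 4, 5, 6}  B3 = {2, 3, 4, 5}  B4 = {1, 3, 4, 5}
Tree: B1–B2, B2–B3, B3–B4
The largest bag has 4 vertices, giving width 3; this decomposition certifies tw(G) ≤ 3. Conversely, {1, 3, 4, 5} is a clique of size 4, and the vertices of any clique must share a bag in every tree decomposition; so some bag has ≥ 4 vertices and tw(G) ≥ 3. Combining the bounds, tw(G) = 3.

3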